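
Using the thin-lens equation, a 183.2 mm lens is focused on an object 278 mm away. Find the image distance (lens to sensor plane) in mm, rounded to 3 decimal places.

1/dᵢ = 1/f − 1/dₒ = 1/183.2 − 1/278 = 0.0018614 mm⁻¹.
dᵢ = 1/0.0018614 ≈ 537.2321 mm.

537.232 mm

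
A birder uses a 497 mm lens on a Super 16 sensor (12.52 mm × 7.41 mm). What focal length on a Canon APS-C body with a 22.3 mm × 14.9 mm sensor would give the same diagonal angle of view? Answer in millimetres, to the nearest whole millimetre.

Sensor diagonal = √(12.52² + 7.41²) = √211.6585 ≈ 14.5485 mm.
Sensor diagonal = √(22.3² + 14.9²) = √719.3000 ≈ 26.8198 mm.
Equal angle of view means equal diagonal/f ratio, so f₂ = f₁ · (diagonal₂/diagonal₁) = 497 × 26.8198/14.5485.
f₂ = 497 × 1.84347 ≈ 916.207 mm.

916 mm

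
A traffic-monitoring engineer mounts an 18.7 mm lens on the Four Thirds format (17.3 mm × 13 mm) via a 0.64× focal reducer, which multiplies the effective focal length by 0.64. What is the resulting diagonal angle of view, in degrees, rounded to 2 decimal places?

84.23°

Effective focal length f = 18.7 × 0.64 = 11.968 mm.
Sensor diagonal = √(17.3² + 13²) = √468.2900 ≈ 21.6400 mm.
α = 2·arctan(21.640 / (2 × 11.968)) = 2·arctan(0.90408) ≈ 84.2321°.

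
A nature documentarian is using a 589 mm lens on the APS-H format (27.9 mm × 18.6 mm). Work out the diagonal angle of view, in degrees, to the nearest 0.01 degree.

3.26°

Sensor diagonal = √(27.9² + 18.6²) = √1124.3700 ≈ 33.5316 mm.
Angle of view α = 2·arctan(d/2f) with d = 33.5316 mm and f = 589 mm.
d/2f = 0.02846; arctan(0.02846) ≈ 1.6305°, so α ≈ 3.2610°.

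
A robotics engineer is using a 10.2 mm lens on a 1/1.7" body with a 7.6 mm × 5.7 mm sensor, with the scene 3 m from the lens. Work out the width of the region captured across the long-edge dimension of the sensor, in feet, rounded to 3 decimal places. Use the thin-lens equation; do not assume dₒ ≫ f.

7.309 ft

dₒ: 3 m = 3000 mm.
Similar triangles through the lens centre give W/dₒ = w/dᵢ; with 1/f = 1/dₒ + 1/dᵢ this gives W = w·(dₒ − f)/f.
W = 7.6 mm × (3000 − 10.2) / 10.2 = 7.6 × 293.1176 ≈ 2227.694 mm = 2227.694/304.8 ft = 7.30871 ft.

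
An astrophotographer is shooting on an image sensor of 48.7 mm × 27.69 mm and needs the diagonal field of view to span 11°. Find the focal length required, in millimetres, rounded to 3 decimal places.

290.904 mm

Sensor diagonal = √(48.7² + 27.69²) = √3138.4261 ≈ 56.0217 mm.
From α = 2·arctan(d/2f) we get f = d / (2·tan(α/2)).
With d = 56.0217 mm and α/2 = 5.5°, tan(α/2) ≈ 0.09629, so f ≈ 56.0217 / 0.19258 ≈ 290.9036 mm.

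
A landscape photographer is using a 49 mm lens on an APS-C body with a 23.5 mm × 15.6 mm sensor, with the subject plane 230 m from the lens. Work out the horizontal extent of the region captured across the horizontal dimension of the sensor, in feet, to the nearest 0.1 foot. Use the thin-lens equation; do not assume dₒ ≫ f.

dₒ: 230 m = 230000 mm.
Similar triangles through the lens centre give W/dₒ = w/dᵢ; with 1/f = 1/dₒ + 1/dᵢ this gives W = w·(dₒ − f)/f.
W = 23.5 mm × (230000 − 49) / 49 = 23.5 × 4692.8776 ≈ 110282.622 mm = 110282.622/304.8 ft = 361.82 ft.

361.8 ft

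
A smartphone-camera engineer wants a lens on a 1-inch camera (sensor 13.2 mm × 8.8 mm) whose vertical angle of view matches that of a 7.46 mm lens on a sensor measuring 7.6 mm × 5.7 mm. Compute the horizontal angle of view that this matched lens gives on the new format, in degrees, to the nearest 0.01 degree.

Equal vertical AOV ⇒ f₂ = f₁ · 8.8/5.7 = 7.46 × 1.54386 ≈ 11.5172 mm.
Horizontal AOV on the new format = 2·arctan(13.2 / (2 × 11.5172)) = 2·arctan(0.57306) ≈ 59.6303°.

59.63°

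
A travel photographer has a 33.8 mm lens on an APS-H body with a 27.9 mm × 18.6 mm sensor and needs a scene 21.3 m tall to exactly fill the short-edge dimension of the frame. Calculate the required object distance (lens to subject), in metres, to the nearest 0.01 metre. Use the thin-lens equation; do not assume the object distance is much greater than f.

38.74 m

W: 21.3 m = 21300 mm.
Magnification m = h/W = dᵢ/dₒ; combined with 1/f = 1/dₒ + 1/dᵢ this gives dₒ = f·(1 + W/h).
dₒ = 33.8 mm × (1 + 21300/18.6) = 33.8 × 1146.1613 ≈ 38740.252 mm = 38.7403 m.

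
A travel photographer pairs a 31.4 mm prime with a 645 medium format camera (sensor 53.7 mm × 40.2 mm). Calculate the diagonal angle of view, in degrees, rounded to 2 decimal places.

Sensor diagonal = √(53.7² + 40.2²) = √4499.7300 ≈ 67.0800 mm.
Angle of view α = 2·arctan(d/2f) with d = 67.0800 mm and f = 31.4 mm.
d/2f = 1.06815; arctan(1.06815) ≈ 46.8874°, so α ≈ 93.7748°.

93.77°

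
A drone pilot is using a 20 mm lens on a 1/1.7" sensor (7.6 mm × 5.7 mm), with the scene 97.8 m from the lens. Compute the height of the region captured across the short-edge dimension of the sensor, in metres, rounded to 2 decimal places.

dₒ: 97.8 m = 97800 mm.
Similar triangles through the lens centre give W/dₒ = h/dᵢ; with 1/f = 1/dₒ + 1/dᵢ this gives W = h·(dₒ − f)/f.
W = 5.7 mm × (97800 − 20) / 20 = 5.7 × 4889.0000 ≈ 27867.300 mm = 27.8673 m.

27.87 m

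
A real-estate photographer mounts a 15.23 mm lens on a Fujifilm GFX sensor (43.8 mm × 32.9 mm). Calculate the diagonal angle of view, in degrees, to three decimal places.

Sensor diagonal = √(43.8² + 32.9²) = √3000.8500 ≈ 54.7800 mm.
Angle of view α = 2·arctan(d/2f) with d = 54.7800 mm and f = 15.23 mm.
d/2f = 1.79842; arctan(1.79842) ≈ 60.9241°, so α ≈ 121.8482°.

121.848°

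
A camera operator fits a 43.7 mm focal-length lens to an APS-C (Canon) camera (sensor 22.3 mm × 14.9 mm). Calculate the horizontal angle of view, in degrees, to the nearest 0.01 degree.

Angle of view α = 2·arctan(w/2f) with w = 22.3 mm and f = 43.7 mm.
w/2f = 0.25515; arctan(0.25515) ≈ 14.3136°, so α ≈ 28.6271°.

28.63°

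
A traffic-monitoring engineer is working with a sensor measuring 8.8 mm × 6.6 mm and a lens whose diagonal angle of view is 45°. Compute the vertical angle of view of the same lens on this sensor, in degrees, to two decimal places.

Sensor diagonal = √(8.8² + 6.6²) = √121.0000 ≈ 11.0000 mm.
From the diagonal AOV: f = 11.0000 / (2·tan(22.5°)) = 11.0000 / 0.82843 ≈ 13.2782 mm.
Vertical AOV = 2·arctan(6.6 / (2 × 13.2782)) = 2·arctan(0.24853) ≈ 27.9137°.

27.91°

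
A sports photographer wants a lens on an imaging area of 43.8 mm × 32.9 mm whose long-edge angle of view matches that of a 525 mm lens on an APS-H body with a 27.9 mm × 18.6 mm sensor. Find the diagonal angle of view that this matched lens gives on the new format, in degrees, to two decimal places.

3.81°

Equal long-edge AOV ⇒ f₂ = f₁ · 43.8/27.9 = 525 × 1.56989 ≈ 824.1935 mm.
Sensor diagonal = √(43.8² + 32.9²) = √3000.8500 ≈ 54.7800 mm.
Diagonal AOV on the new format = 2·arctan(54.7800 / (2 × 824.1935)) = 2·arctan(0.03323) ≈ 3.8068°.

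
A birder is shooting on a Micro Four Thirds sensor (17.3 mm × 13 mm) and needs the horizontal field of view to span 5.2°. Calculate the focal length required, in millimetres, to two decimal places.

From α = 2·arctan(w/2f) we get f = w / (2·tan(α/2)).
With w = 17.3 mm and α/2 = 2.6°, tan(α/2) ≈ 0.04541, so f ≈ 17.3 / 0.09082 ≈ 190.4878 mm.

190.49 mm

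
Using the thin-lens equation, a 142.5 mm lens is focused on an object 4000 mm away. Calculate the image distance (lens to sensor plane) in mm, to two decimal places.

1/dᵢ = 1/f − 1/dₒ = 1/142.5 − 1/4000 = 0.0067675 mm⁻¹.
dᵢ = 1/0.0067675 ≈ 147.7641 mm.

147.76 mm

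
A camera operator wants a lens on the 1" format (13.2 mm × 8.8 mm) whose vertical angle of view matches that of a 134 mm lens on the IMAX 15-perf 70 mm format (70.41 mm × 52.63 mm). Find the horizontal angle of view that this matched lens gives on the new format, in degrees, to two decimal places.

32.83°

Equal vertical AOV ⇒ f₂ = f₁ · 8.8/52.63 = 134 × 0.16721 ≈ 22.4055 mm.
Horizontal AOV on the new format = 2·arctan(13.2 / (2 × 22.4055)) = 2·arctan(0.29457) ≈ 32.8269°.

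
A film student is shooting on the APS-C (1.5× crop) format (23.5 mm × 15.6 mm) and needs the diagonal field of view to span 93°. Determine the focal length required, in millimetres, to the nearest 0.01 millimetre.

13.38 mm

Sensor diagonal = √(23.5² + 15.6²) = √795.6100 ≈ 28.2066 mm.
From α = 2·arctan(d/2f) we get f = d / (2·tan(α/2)).
With d = 28.2066 mm and α/2 = 46.5°, tan(α/2) ≈ 1.05378, so f ≈ 28.2066 / 2.10756 ≈ 13.3835 mm.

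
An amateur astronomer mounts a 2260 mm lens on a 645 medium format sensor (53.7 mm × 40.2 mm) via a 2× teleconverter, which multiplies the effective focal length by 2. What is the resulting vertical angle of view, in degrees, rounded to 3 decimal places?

0.510°

Effective focal length f = 2260 × 2 = 4520 mm.
α = 2·arctan(40.2 / (2 × 4520)) = 2·arctan(0.00445) ≈ 0.5096°.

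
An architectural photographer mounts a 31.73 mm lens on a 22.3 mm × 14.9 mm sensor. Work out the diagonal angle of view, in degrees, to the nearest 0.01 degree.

Sensor diagonal = √(22.3² + 14.9²) = √719.3000 ≈ 26.8198 mm.
Angle of view α = 2·arctan(d/2f) with d = 26.8198 mm and f = 31.73 mm.
d/2f = 0.42262; arctan(0.42262) ≈ 22.9101°, so α ≈ 45.8202°.

45.82°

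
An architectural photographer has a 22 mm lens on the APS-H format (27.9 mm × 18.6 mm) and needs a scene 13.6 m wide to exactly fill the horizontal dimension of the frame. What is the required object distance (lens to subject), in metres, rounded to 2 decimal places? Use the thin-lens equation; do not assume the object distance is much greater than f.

W: 13.6 m = 13600 mm.
Magnification m = w/W = dᵢ/dₒ; combined with 1/f = 1/dₒ + 1/dᵢ this gives dₒ = f·(1 + W/w).
dₒ = 22 mm × (1 + 13600/27.9) = 22 × 488.4552 ≈ 10746.014 mm = 10.746 m.

10.75 m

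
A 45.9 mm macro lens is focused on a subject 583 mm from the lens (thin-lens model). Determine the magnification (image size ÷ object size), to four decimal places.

Thin lens: 1/f = 1/dₒ + 1/dᵢ → 1/dᵢ = 1/45.9 − 1/583 = 0.0200712 mm⁻¹, so dᵢ ≈ 49.8226 mm.
Magnification m = dᵢ/dₒ = 49.8226/583 ≈ 0.08546.

0.0855×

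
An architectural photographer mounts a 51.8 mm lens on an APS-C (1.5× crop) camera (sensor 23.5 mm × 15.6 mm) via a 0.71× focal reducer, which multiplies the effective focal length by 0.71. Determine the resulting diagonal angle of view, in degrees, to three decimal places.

41.961°

Effective focal length f = 51.8 × 0.71 = 36.778 mm.
Sensor diagonal = √(23.5² + 15.6²) = √795.6100 ≈ 28.2066 mm.
α = 2·arctan(28.207 / (2 × 36.778)) = 2·arctan(0.38347) ≈ 41.9607°.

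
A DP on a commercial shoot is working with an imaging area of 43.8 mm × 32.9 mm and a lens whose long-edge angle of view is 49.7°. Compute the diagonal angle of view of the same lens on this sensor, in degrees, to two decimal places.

60.16°

From the long-edge AOV: f = 43.8 / (2·tan(24.85°)) = 43.8 / 0.92625 ≈ 47.2875 mm.
Sensor diagonal = √(43.8² + 32.9²) = √3000.8500 ≈ 54.7800 mm.
Diagonal AOV = 2·arctan(54.7800 / (2 × 47.2875)) = 2·arctan(0.57922) ≈ 60.1608°.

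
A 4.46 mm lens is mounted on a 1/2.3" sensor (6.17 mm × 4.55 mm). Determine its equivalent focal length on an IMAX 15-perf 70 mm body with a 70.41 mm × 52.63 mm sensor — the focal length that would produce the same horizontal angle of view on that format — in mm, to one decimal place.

Equal angle of view means equal width/f ratio, so f₂ = f₁ · (width₂/width₁) = 4.46 × 70.41/6.17.
f₂ = 4.46 × 11.41167 ≈ 50.896 mm.

50.9 mm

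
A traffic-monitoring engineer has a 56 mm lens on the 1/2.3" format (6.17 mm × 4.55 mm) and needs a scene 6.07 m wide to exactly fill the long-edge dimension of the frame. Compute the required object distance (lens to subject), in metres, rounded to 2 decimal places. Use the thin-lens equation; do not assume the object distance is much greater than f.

55.15 m

W: 6.07 m = 6070 mm.
Magnification m = w/W = dᵢ/dₒ; combined with 1/f = 1/dₒ + 1/dᵢ this gives dₒ = f·(1 + W/w).
dₒ = 56 mm × (1 + 6070/6.17) = 56 × 984.7925 ≈ 55148.382 mm = 55.1484 m.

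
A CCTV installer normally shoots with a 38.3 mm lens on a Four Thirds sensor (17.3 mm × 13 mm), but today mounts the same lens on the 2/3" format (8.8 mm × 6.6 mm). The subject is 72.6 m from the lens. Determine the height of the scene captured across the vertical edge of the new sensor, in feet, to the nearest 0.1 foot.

41.0 ft

The focal length stays 38.3 mm; the relevant sensor dimension is now h = 6.6 mm. Object distance dₒ = 72.6 m = 72600 mm.
Thin-lens field height W = h·(dₒ − f)/f = 6.6 × (72600 − 38.3)/38.3 ≈ 12504.105 mm = 12504.105/304.8 ft = 41.024 ft.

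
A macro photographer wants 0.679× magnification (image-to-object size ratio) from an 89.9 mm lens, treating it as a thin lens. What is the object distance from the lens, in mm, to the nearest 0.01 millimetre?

222.30 mm

With m = dᵢ/dₒ and 1/f = 1/dₒ + 1/dᵢ, substituting dᵢ = m·dₒ gives 1/f = (1 + 1/m)/dₒ, hence dₒ = f·(1 + 1/m).
dₒ = 89.9 × (1 + 1/0.679) = 89.9 × 2.47275 ≈ 222.301 mm.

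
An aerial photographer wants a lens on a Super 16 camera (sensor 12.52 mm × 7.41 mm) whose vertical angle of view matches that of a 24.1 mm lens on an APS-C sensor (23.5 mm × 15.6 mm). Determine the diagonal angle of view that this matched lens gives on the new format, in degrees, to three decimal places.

64.867°

Equal vertical AOV ⇒ f₂ = f₁ · 7.41/15.6 = 24.1 × 0.47500 ≈ 11.4475 mm.
Sensor diagonal = √(12.52² + 7.41²) = √211.6585 ≈ 14.5485 mm.
Diagonal AOV on the new format = 2·arctan(14.5485 / (2 × 11.4475)) = 2·arctan(0.63544) ≈ 64.8673°.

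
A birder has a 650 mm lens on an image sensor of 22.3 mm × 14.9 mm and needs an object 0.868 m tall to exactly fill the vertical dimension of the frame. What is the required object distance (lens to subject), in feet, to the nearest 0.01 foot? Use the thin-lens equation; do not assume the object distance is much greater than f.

126.36 ft

W: 0.868 m = 868 mm.
Magnification m = h/W = dᵢ/dₒ; combined with 1/f = 1/dₒ + 1/dᵢ this gives dₒ = f·(1 + W/h).
dₒ = 650 mm × (1 + 868/14.9) = 650 × 59.2550 ≈ 38515.772 mm = 38515.772/304.8 ft = 126.364 ft.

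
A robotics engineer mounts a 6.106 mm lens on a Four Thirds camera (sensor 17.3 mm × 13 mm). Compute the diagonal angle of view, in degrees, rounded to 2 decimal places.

121.13°

Sensor diagonal = √(17.3² + 13²) = √468.2900 ≈ 21.6400 mm.
Angle of view α = 2·arctan(d/2f) with d = 21.6400 mm and f = 6.106 mm.
d/2f = 1.77203; arctan(1.77203) ≈ 60.5629°, so α ≈ 121.1257°.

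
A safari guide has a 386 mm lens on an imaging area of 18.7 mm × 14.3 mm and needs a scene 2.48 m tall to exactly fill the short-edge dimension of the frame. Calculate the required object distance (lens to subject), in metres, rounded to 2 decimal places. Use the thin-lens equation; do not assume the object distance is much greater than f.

W: 2.48 m = 2480 mm.
Magnification m = h/W = dᵢ/dₒ; combined with 1/f = 1/dₒ + 1/dᵢ this gives dₒ = f·(1 + W/h).
dₒ = 386 mm × (1 + 2480/14.3) = 386 × 174.4266 ≈ 67328.657 mm = 67.3287 m.

67.33 m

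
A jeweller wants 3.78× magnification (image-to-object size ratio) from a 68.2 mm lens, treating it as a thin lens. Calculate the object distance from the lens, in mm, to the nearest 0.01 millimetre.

86.24 mm

With m = dᵢ/dₒ and 1/f = 1/dₒ + 1/dᵢ, substituting dᵢ = m·dₒ gives 1/f = (1 + 1/m)/dₒ, hence dₒ = f·(1 + 1/m).
dₒ = 68.2 × (1 + 1/3.78) = 68.2 × 1.26455 ≈ 86.242 mm.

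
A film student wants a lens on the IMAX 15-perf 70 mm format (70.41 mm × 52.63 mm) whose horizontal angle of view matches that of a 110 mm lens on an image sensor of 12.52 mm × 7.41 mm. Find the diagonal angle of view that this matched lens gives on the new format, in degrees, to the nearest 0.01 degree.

Equal horizontal AOV ⇒ f₂ = f₁ · 70.41/12.52 = 110 × 5.62380 ≈ 618.6182 mm.
Sensor diagonal = √(70.41² + 52.63²) = √7727.4850 ≈ 87.9061 mm.
Diagonal AOV on the new format = 2·arctan(87.9061 / (2 × 618.6182)) = 2·arctan(0.07105) ≈ 8.1281°.

8.13°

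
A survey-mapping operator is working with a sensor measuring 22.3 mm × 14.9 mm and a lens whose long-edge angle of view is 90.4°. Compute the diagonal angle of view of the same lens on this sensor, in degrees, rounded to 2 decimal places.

100.91°

From the long-edge AOV: f = 22.3 / (2·tan(45.2°)) = 22.3 / 2.01401 ≈ 11.0724 mm.
Sensor diagonal = √(22.3² + 14.9²) = √719.3000 ≈ 26.8198 mm.
Diagonal AOV = 2·arctan(26.8198 / (2 × 11.0724)) = 2·arctan(1.21111) ≈ 100.9076°.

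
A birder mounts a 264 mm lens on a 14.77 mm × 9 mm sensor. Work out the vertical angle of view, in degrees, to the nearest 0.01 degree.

1.95°

Angle of view α = 2·arctan(h/2f) with h = 9 mm and f = 264 mm.
h/2f = 0.01705; arctan(0.01705) ≈ 0.9765°, so α ≈ 1.9531°.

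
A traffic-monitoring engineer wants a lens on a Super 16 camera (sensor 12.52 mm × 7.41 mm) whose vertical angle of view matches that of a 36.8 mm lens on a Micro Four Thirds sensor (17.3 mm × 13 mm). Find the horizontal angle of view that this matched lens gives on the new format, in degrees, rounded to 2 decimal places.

Equal vertical AOV ⇒ f₂ = f₁ · 7.41/13 = 36.8 × 0.57000 ≈ 20.9760 mm.
Horizontal AOV on the new format = 2·arctan(12.52 / (2 × 20.9760)) = 2·arctan(0.29844) ≈ 33.2340°.

33.23°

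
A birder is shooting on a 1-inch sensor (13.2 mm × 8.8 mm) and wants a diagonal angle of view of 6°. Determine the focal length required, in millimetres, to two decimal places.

Sensor diagonal = √(13.2² + 8.8²) = √251.6800 ≈ 15.8644 mm.
From α = 2·arctan(d/2f) we get f = d / (2·tan(α/2)).
With d = 15.8644 mm and α/2 = 3°, tan(α/2) ≈ 0.05241, so f ≈ 15.8644 / 0.10482 ≈ 151.3556 mm.

151.36 mm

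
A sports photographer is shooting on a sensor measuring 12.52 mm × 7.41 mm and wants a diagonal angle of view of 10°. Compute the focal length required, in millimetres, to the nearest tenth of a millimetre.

Sensor diagonal = √(12.52² + 7.41²) = √211.6585 ≈ 14.5485 mm.
From α = 2·arctan(d/2f) we get f = d / (2·tan(α/2)).
With d = 14.5485 mm and α/2 = 5°, tan(α/2) ≈ 0.08749, so f ≈ 14.5485 / 0.17498 ≈ 83.1450 mm.

83.1 mm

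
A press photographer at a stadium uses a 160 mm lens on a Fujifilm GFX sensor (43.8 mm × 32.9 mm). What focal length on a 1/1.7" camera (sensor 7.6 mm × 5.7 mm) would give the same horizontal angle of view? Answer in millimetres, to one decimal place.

27.8 mm

Equal angle of view means equal width/f ratio, so f₂ = f₁ · (width₂/width₁) = 160 × 7.6/43.8.
f₂ = 160 × 0.17352 ≈ 27.763 mm.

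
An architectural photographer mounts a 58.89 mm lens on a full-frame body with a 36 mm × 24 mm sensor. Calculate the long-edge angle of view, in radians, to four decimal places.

0.5933 rad

Angle of view α = 2·arctan(w/2f) with w = 36 mm and f = 58.89 mm.
w/2f = 0.30565; arctan(0.30565) ≈ 0.2966 rad, so α ≈ 0.5933 rad.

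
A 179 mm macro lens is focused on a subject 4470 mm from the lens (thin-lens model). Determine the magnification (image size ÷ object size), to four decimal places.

Thin lens: 1/f = 1/dₒ + 1/dᵢ → 1/dᵢ = 1/179 − 1/4470 = 0.0053629 mm⁻¹, so dᵢ ≈ 186.4670 mm.
Magnification m = dᵢ/dₒ = 186.4670/4470 ≈ 0.04172.

0.0417×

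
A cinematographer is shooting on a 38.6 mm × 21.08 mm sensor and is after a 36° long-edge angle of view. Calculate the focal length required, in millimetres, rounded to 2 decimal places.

59.40 mm

From α = 2·arctan(w/2f) we get f = w / (2·tan(α/2)).
With w = 38.6 mm and α/2 = 18°, tan(α/2) ≈ 0.32492, so f ≈ 38.6 / 0.64984 ≈ 59.3993 mm.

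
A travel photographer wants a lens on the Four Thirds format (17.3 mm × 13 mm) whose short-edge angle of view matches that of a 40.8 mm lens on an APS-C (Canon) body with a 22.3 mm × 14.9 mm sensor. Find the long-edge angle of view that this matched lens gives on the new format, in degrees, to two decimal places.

Equal short-edge AOV ⇒ f₂ = f₁ · 13/14.9 = 40.8 × 0.87248 ≈ 35.5973 mm.
Long-edge AOV on the new format = 2·arctan(17.3 / (2 × 35.5973)) = 2·arctan(0.24300) ≈ 27.3158°.

27.32°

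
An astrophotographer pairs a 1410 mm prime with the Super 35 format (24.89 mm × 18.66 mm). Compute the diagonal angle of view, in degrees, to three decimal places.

Sensor diagonal = √(24.89² + 18.66²) = √967.7077 ≈ 31.1080 mm.
Angle of view α = 2·arctan(d/2f) with d = 31.1080 mm and f = 1410 mm.
d/2f = 0.01103; arctan(0.01103) ≈ 0.6320°, so α ≈ 1.2640°.

1.264°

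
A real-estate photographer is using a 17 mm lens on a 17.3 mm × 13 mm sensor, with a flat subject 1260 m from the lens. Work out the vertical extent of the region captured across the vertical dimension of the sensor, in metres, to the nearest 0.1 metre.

dₒ: 1260 m = 1.26e+06 mm.
Similar triangles through the lens centre give W/dₒ = h/dᵢ; with 1/f = 1/dₒ + 1/dᵢ this gives W = h·(dₒ − f)/f.
W = 13 mm × (1.26e+06 − 17) / 17 = 13 × 74116.6471 ≈ 963516.412 mm = 963.516 m.

963.5 m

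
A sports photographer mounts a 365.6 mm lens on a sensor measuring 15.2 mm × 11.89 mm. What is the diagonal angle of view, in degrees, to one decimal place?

3.0°

Sensor diagonal = √(15.2² + 11.89²) = √372.4121 ≈ 19.2980 mm.
Angle of view α = 2·arctan(d/2f) with d = 19.2980 mm and f = 365.6 mm.
d/2f = 0.02639; arctan(0.02639) ≈ 1.5118°, so α ≈ 3.0236°.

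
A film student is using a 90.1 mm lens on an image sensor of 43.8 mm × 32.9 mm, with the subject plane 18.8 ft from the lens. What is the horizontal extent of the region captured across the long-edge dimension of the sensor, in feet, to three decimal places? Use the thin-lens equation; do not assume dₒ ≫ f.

dₒ: 18.8 ft × 304.8 mm/ft = 5730.24 mm.
Similar triangles through the lens centre give W/dₒ = w/dᵢ; with 1/f = 1/dₒ + 1/dᵢ this gives W = w·(dₒ − f)/f.
W = 43.8 mm × (5730.24 − 90.1) / 90.1 = 43.8 × 62.5987 ≈ 2741.822 mm = 2741.822/304.8 ft = 8.99548 ft.

8.995 ft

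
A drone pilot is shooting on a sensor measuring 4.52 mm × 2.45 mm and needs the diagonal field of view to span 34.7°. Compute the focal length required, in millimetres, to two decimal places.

Sensor diagonal = √(4.52² + 2.45²) = √26.4329 ≈ 5.1413 mm.
From α = 2·arctan(d/2f) we get f = d / (2·tan(α/2)).
With d = 5.1413 mm and α/2 = 17.35°, tan(α/2) ≈ 0.31242, so f ≈ 5.1413 / 0.62485 ≈ 8.2281 mm.

8.23 mm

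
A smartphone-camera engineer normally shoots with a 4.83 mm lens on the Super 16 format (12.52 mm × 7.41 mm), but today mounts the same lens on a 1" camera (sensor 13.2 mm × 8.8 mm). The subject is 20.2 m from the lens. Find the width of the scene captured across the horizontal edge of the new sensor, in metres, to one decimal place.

The focal length stays 4.83 mm; the relevant sensor dimension is now w = 13.2 mm. Object distance dₒ = 20.2 m = 20200 mm.
Thin-lens field width W = w·(dₒ − f)/f = 13.2 × (20200 − 4.83)/4.83 ≈ 55191.769 mm = 55.1918 m.

55.2 m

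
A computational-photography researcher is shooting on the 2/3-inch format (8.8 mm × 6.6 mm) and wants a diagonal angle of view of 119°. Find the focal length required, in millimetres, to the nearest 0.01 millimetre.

3.24 mm

Sensor diagonal = √(8.8² + 6.6²) = √121.0000 ≈ 11.0000 mm.
From α = 2·arctan(d/2f) we get f = d / (2·tan(α/2)).
With d = 11.0000 mm and α/2 = 59.5°, tan(α/2) ≈ 1.69766, so f ≈ 11.0000 / 3.39533 ≈ 3.2397 mm.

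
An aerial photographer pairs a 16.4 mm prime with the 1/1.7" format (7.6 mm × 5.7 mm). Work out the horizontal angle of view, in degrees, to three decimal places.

Angle of view α = 2·arctan(w/2f) with w = 7.6 mm and f = 16.4 mm.
w/2f = 0.23171; arctan(0.23171) ≈ 13.0456°, so α ≈ 26.0913°.

26.091°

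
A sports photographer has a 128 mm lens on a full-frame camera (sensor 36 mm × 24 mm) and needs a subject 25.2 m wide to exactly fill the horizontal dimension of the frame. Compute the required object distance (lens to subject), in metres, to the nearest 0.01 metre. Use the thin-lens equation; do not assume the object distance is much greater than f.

89.73 m

W: 25.2 m = 25200 mm.
Magnification m = w/W = dᵢ/dₒ; combined with 1/f = 1/dₒ + 1/dᵢ this gives dₒ = f·(1 + W/w).
dₒ = 128 mm × (1 + 25200/36) = 128 × 701.0000 ≈ 89728.000 mm = 89.728 m.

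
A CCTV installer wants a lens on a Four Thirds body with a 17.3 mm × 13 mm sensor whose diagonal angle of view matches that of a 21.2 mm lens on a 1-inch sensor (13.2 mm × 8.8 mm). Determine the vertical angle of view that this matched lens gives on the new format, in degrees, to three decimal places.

Sensor diagonal = √(13.2² + 8.8²) = √251.6800 ≈ 15.8644 mm.
Sensor diagonal = √(17.3² + 13²) = √468.2900 ≈ 21.6400 mm.
Equal diagonal AOV ⇒ f₂ = f₁ · 21.6400/15.8644 = 21.2 × 1.36406 ≈ 28.9180 mm.
Vertical AOV on the new format = 2·arctan(13 / (2 × 28.9180)) = 2·arctan(0.22477) ≈ 25.3360°.

25.336°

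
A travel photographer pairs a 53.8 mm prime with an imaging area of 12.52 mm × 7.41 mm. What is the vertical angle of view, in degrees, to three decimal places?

Angle of view α = 2·arctan(h/2f) with h = 7.41 mm and f = 53.8 mm.
h/2f = 0.06887; arctan(0.06887) ≈ 3.9395°, so α ≈ 7.8790°.

7.879°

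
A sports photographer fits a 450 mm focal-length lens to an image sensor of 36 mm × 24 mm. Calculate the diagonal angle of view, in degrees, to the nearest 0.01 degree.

5.50°

Sensor diagonal = √(36² + 24²) = √1872.0000 ≈ 43.2666 mm.
Angle of view α = 2·arctan(d/2f) with d = 43.2666 mm and f = 450 mm.
d/2f = 0.04807; arctan(0.04807) ≈ 2.7523°, so α ≈ 5.5046°.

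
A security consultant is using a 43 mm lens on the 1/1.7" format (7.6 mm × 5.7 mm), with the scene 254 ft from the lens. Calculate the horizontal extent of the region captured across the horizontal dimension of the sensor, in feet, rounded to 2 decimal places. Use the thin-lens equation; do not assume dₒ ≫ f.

dₒ: 254 ft × 304.8 mm/ft = 77419.20 mm.
Similar triangles through the lens centre give W/dₒ = w/dᵢ; with 1/f = 1/dₒ + 1/dᵢ this gives W = w·(dₒ − f)/f.
W = 7.6 mm × (77419.2 − 43) / 43 = 7.6 × 1799.4465 ≈ 13675.793 mm = 13675.793/304.8 ft = 44.8681 ft.

44.87 ft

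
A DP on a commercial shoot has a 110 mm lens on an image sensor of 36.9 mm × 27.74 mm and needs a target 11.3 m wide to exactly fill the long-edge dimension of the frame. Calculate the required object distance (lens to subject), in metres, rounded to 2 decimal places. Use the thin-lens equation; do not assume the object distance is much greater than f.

W: 11.3 m = 11300 mm.
Magnification m = w/W = dᵢ/dₒ; combined with 1/f = 1/dₒ + 1/dᵢ this gives dₒ = f·(1 + W/w).
dₒ = 110 mm × (1 + 11300/36.9) = 110 × 307.2331 ≈ 33795.637 mm = 33.7956 m.

33.80 m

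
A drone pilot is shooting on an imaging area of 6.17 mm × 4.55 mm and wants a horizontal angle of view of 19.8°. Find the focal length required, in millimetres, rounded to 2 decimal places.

17.68 mm

From α = 2·arctan(w/2f) we get f = w / (2·tan(α/2)).
With w = 6.17 mm and α/2 = 9.9°, tan(α/2) ≈ 0.17453, so f ≈ 6.17 / 0.34906 ≈ 17.6763 mm.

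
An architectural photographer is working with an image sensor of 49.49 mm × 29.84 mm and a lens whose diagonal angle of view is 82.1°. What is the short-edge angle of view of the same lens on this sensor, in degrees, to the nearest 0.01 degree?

Sensor diagonal = √(49.49² + 29.84²) = √3339.6857 ≈ 57.7900 mm.
From the diagonal AOV: f = 57.7900 / (2·tan(41.05°)) = 57.7900 / 1.74164 ≈ 33.1814 mm.
Short-edge AOV = 2·arctan(29.84 / (2 × 33.1814)) = 2·arctan(0.44965) ≈ 48.4221°.

48.42°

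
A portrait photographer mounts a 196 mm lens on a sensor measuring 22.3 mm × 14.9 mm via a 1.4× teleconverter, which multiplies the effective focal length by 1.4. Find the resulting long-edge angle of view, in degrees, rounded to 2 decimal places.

Effective focal length f = 196 × 1.4 = 274.4 mm.
α = 2·arctan(22.3 / (2 × 274.4)) = 2·arctan(0.04063) ≈ 4.6538°.

4.65°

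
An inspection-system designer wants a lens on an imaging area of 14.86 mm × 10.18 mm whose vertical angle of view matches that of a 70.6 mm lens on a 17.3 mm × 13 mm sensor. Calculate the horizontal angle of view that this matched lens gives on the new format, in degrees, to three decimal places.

Equal vertical AOV ⇒ f₂ = f₁ · 10.18/13 = 70.6 × 0.78308 ≈ 55.2852 mm.
Horizontal AOV on the new format = 2·arctan(14.86 / (2 × 55.2852)) = 2·arctan(0.13439) ≈ 15.3087°.

15.309°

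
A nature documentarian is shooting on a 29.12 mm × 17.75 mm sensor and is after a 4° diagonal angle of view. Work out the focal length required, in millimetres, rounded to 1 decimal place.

488.3 mm

Sensor diagonal = √(29.12² + 17.75²) = √1163.0369 ≈ 34.1033 mm.
From α = 2·arctan(d/2f) we get f = d / (2·tan(α/2)).
With d = 34.1033 mm and α/2 = 2°, tan(α/2) ≈ 0.03492, so f ≈ 34.1033 / 0.06984 ≈ 488.2958 mm.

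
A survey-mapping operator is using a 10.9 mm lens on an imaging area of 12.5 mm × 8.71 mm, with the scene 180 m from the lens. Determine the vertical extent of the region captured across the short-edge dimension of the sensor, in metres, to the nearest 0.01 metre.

dₒ: 180 m = 180000 mm.
Similar triangles through the lens centre give W/dₒ = h/dᵢ; with 1/f = 1/dₒ + 1/dᵢ this gives W = h·(dₒ − f)/f.
W = 8.71 mm × (180000 − 10.9) / 10.9 = 8.71 × 16512.7615 ≈ 143826.152 mm = 143.826 m.

143.83 m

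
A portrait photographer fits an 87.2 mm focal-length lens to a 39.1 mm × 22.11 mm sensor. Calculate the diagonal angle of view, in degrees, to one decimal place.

Sensor diagonal = √(39.1² + 22.11²) = √2017.6621 ≈ 44.9184 mm.
Angle of view α = 2·arctan(d/2f) with d = 44.9184 mm and f = 87.2 mm.
d/2f = 0.25756; arctan(0.25756) ≈ 14.4432°, so α ≈ 28.8863°.

28.9°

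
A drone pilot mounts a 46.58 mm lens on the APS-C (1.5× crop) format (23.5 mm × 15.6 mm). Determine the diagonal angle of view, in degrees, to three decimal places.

33.690°

Sensor diagonal = √(23.5² + 15.6²) = √795.6100 ≈ 28.2066 mm.
Angle of view α = 2·arctan(d/2f) with d = 28.2066 mm and f = 46.58 mm.
d/2f = 0.30278; arctan(0.30278) ≈ 16.8450°, so α ≈ 33.6900°.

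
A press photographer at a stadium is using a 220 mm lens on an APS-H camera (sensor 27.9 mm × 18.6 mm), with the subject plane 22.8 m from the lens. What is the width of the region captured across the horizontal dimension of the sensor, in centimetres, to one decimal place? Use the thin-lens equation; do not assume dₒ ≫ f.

286.4 cm

dₒ: 22.8 m = 22800 mm.
Similar triangles through the lens centre give W/dₒ = w/dᵢ; with 1/f = 1/dₒ + 1/dᵢ this gives W = w·(dₒ − f)/f.
W = 27.9 mm × (22800 − 220) / 220 = 27.9 × 102.6364 ≈ 2863.555 mm = 286.355 cm.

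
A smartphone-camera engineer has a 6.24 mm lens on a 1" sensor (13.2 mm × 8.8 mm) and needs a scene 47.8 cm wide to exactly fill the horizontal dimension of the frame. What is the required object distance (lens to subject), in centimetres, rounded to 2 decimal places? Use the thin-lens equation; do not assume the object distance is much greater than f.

23.22 cm

W: 47.8 cm = 478 mm.
Magnification m = w/W = dᵢ/dₒ; combined with 1/f = 1/dₒ + 1/dᵢ this gives dₒ = f·(1 + W/w).
dₒ = 6.24 mm × (1 + 478/13.2) = 6.24 × 37.2121 ≈ 232.204 mm = 23.2204 cm.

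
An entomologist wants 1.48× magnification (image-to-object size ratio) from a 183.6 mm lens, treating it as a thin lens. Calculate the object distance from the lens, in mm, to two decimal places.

307.65 mm

With m = dᵢ/dₒ and 1/f = 1/dₒ + 1/dᵢ, substituting dᵢ = m·dₒ gives 1/f = (1 + 1/m)/dₒ, hence dₒ = f·(1 + 1/m).
dₒ = 183.6 × (1 + 1/1.48) = 183.6 × 1.67568 ≈ 307.654 mm.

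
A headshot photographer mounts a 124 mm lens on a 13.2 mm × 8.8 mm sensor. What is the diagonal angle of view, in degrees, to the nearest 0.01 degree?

Sensor diagonal = √(13.2² + 8.8²) = √251.6800 ≈ 15.8644 mm.
Angle of view α = 2·arctan(d/2f) with d = 15.8644 mm and f = 124 mm.
d/2f = 0.06397; arctan(0.06397) ≈ 3.6602°, so α ≈ 7.3204°.

7.32°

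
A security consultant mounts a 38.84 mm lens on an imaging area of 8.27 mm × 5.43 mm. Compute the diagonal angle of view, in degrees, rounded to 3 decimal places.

14.516°

Sensor diagonal = √(8.27² + 5.43²) = √97.8778 ≈ 9.8933 mm.
Angle of view α = 2·arctan(d/2f) with d = 9.8933 mm and f = 38.84 mm.
d/2f = 0.12736; arctan(0.12736) ≈ 7.2581°, so α ≈ 14.5162°.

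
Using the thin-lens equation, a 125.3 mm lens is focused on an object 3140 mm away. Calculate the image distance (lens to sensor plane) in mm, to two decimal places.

130.51 mm

1/dᵢ = 1/f − 1/dₒ = 1/125.3 − 1/3140 = 0.0076624 mm⁻¹.
dᵢ = 1/0.0076624 ≈ 130.5078 mm.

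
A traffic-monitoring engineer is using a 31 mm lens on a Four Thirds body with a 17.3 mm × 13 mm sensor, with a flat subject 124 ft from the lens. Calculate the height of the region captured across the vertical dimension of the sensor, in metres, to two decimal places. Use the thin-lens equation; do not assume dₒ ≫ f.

dₒ: 124 ft × 304.8 mm/ft = 37795.20 mm.
Similar triangles through the lens centre give W/dₒ = h/dᵢ; with 1/f = 1/dₒ + 1/dᵢ this gives W = h·(dₒ − f)/f.
W = 13 mm × (37795.2 − 31) / 31 = 13 × 1218.2000 ≈ 15836.599 mm = 15.8366 m.

15.84 m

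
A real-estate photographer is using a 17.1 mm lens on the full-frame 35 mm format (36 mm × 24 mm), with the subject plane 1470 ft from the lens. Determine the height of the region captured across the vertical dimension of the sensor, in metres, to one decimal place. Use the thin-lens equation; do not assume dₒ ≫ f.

628.8 m

dₒ: 1470 ft × 304.8 mm/ft = 448055.99 mm.
Similar triangles through the lens centre give W/dₒ = h/dᵢ; with 1/f = 1/dₒ + 1/dᵢ this gives W = h·(dₒ − f)/f.
W = 24 mm × (448056 − 17.1) / 17.1 = 24 × 26201.1044 ≈ 628826.506 mm = 628.827 m.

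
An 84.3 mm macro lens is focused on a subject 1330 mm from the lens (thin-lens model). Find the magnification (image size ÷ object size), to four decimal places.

Thin lens: 1/f = 1/dₒ + 1/dᵢ → 1/dᵢ = 1/84.3 − 1/1330 = 0.0111105 mm⁻¹, so dᵢ ≈ 90.0048 mm.
Magnification m = dᵢ/dₒ = 90.0048/1330 ≈ 0.06767.

0.0677×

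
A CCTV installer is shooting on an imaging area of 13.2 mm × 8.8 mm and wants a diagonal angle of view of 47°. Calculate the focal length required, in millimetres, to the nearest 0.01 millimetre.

Sensor diagonal = √(13.2² + 8.8²) = √251.6800 ≈ 15.8644 mm.
From α = 2·arctan(d/2f) we get f = d / (2·tan(α/2)).
With d = 15.8644 mm and α/2 = 23.5°, tan(α/2) ≈ 0.43481, so f ≈ 15.8644 / 0.86962 ≈ 18.2428 mm.

18.24 mm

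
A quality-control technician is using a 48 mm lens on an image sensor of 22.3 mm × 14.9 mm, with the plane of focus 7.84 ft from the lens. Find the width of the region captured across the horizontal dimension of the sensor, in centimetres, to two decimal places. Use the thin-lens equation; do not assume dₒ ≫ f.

108.79 cm

dₒ: 7.84 ft × 304.8 mm/ft = 2389.63 mm.
Similar triangles through the lens centre give W/dₒ = w/dᵢ; with 1/f = 1/dₒ + 1/dᵢ this gives W = w·(dₒ − f)/f.
W = 22.3 mm × (2389.63 − 48) / 48 = 22.3 × 48.7840 ≈ 1087.883 mm = 108.788 cm.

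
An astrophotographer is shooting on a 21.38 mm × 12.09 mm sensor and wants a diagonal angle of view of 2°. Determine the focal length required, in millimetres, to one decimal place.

703.6 mm

Sensor diagonal = √(21.38² + 12.09²) = √603.2725 ≈ 24.5616 mm.
From α = 2·arctan(d/2f) we get f = d / (2·tan(α/2)).
With d = 24.5616 mm and α/2 = 1°, tan(α/2) ≈ 0.01746, so f ≈ 24.5616 / 0.03491 ≈ 703.5667 mm.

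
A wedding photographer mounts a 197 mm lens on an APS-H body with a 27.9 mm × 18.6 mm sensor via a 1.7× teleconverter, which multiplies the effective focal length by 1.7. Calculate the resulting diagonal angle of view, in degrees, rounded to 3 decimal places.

5.732°

Effective focal length f = 197 × 1.7 = 334.9 mm.
Sensor diagonal = √(27.9² + 18.6²) = √1124.3700 ≈ 33.5316 mm.
α = 2·arctan(33.532 / (2 × 334.9)) = 2·arctan(0.05006) ≈ 5.7319°.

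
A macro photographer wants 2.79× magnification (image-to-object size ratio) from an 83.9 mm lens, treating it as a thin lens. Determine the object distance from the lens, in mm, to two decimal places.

113.97 mm

With m = dᵢ/dₒ and 1/f = 1/dₒ + 1/dᵢ, substituting dᵢ = m·dₒ gives 1/f = (1 + 1/m)/dₒ, hence dₒ = f·(1 + 1/m).
dₒ = 83.9 × (1 + 1/2.79) = 83.9 × 1.35842 ≈ 113.972 mm.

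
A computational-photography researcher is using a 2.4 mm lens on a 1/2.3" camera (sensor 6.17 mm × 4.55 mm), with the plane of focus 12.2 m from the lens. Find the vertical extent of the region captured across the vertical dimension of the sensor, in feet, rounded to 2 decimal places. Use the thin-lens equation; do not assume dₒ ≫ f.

dₒ: 12.2 m = 12200 mm.
Similar triangles through the lens centre give W/dₒ = h/dᵢ; with 1/f = 1/dₒ + 1/dᵢ this gives W = h·(dₒ − f)/f.
W = 4.55 mm × (12200 − 2.4) / 2.4 = 4.55 × 5082.3333 ≈ 23124.617 mm = 23124.617/304.8 ft = 75.8682 ft.

75.87 ft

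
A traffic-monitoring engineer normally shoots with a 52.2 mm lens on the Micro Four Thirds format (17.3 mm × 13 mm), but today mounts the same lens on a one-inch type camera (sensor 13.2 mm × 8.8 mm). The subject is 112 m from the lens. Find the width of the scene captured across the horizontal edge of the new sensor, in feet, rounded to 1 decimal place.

92.9 ft

The focal length stays 52.2 mm; the relevant sensor dimension is now w = 13.2 mm. Object distance dₒ = 112 m = 112000 mm.
Thin-lens field width W = w·(dₒ − f)/f = 13.2 × (112000 − 52.2)/52.2 ≈ 28308.639 mm = 28308.639/304.8 ft = 92.8761 ft.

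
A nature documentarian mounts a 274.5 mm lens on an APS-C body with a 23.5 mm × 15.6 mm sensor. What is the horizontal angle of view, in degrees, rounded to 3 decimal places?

4.902°

Angle of view α = 2·arctan(w/2f) with w = 23.5 mm and f = 274.5 mm.
w/2f = 0.04281; arctan(0.04281) ≈ 2.4511°, so α ≈ 4.9021°.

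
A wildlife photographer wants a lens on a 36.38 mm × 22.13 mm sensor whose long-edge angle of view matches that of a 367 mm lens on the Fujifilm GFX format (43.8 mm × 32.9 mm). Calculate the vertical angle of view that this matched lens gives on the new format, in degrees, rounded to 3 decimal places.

Equal long-edge AOV ⇒ f₂ = f₁ · 36.38/43.8 = 367 × 0.83059 ≈ 304.8279 mm.
Vertical AOV on the new format = 2·arctan(22.13 / (2 × 304.8279)) = 2·arctan(0.03630) ≈ 4.1578°.

4.158°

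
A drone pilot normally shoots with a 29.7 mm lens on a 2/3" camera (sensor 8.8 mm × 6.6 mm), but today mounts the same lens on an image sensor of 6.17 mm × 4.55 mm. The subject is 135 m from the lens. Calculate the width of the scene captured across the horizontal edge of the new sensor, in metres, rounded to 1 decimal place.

The focal length stays 29.7 mm; the relevant sensor dimension is now w = 6.17 mm. Object distance dₒ = 135 m = 135000 mm.
Thin-lens field width W = w·(dₒ − f)/f = 6.17 × (135000 − 29.7)/29.7 ≈ 28039.285 mm = 28.0393 m.

28.0 m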